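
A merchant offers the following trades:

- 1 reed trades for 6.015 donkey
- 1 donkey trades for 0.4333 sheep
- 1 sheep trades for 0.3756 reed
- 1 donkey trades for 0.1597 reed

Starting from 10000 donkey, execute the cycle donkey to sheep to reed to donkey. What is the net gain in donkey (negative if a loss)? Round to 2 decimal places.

-210.74

10000 donkey × 0.4333 = 4333 sheep
4333 sheep × 0.3756 = 1627.4748 reed
1627.4748 reed × 6.015 = 9789.260922 donkey
Net change: 9789.260922 − 10000 = -210.739078 donkey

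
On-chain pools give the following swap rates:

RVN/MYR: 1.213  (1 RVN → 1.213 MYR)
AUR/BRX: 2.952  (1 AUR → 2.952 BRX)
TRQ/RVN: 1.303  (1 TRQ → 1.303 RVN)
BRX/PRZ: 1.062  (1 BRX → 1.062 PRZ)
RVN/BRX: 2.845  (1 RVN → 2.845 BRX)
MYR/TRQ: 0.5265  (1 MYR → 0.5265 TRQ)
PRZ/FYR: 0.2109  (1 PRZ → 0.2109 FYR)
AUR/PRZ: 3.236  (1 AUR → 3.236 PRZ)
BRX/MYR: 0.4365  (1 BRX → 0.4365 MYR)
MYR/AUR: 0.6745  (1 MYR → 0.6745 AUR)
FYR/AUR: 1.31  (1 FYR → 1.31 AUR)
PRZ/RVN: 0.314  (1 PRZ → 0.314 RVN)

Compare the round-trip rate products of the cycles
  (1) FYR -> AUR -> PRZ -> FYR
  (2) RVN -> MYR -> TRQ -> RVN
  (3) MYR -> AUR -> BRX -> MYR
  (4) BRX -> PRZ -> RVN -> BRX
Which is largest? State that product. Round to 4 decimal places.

(1) 1.31 × 3.236 × 0.2109 = 0.89404
(2) 1.213 × 0.5265 × 1.303 = 0.83215
(3) 0.6745 × 2.952 × 0.4365 = 0.86913
(4) 1.062 × 0.314 × 2.845 = 0.94872
Highest is cycle (4) at 0.9487 (≤1, no arbitrage).

0.9487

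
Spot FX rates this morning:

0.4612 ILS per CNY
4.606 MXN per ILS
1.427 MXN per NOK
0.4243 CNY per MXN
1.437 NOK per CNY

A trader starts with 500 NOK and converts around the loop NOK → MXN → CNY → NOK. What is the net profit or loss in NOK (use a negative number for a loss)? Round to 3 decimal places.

-64.965

500 NOK × 1.427 = 713.5 MXN
713.5 MXN × 0.4243 = 302.73805 CNY
302.73805 CNY × 1.437 = 435.03457785 NOK
Net change: 435.03457785 − 500 = -64.96542215 NOK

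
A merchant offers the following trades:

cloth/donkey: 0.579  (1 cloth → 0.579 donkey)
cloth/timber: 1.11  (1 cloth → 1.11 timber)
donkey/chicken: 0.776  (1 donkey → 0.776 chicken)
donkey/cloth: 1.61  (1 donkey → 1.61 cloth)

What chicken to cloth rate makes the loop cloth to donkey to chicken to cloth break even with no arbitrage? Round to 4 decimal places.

Known legs of the cycle: 0.579 × 0.776 = 0.449304
For no arbitrage the full-cycle product must be 1, so the missing rate is 1 / 0.449304 ≈ 2.225665.

2.2257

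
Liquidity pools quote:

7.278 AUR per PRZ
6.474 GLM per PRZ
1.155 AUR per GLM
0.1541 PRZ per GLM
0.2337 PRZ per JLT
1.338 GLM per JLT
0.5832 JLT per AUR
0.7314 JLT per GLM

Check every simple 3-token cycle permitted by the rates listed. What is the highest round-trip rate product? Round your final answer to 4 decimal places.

PRZ→GLM→JLT→PRZ: 6.474 × 0.7314 × 0.2337 = 1.10659
PRZ→AUR→JLT→PRZ: 7.278 × 0.5832 × 0.2337 = 0.99195
AUR→JLT→GLM→AUR: 0.5832 × 1.338 × 1.155 = 0.90127
Maximum is PRZ→GLM→JLT→PRZ at 1.1066; arbitrage exists.

1.1066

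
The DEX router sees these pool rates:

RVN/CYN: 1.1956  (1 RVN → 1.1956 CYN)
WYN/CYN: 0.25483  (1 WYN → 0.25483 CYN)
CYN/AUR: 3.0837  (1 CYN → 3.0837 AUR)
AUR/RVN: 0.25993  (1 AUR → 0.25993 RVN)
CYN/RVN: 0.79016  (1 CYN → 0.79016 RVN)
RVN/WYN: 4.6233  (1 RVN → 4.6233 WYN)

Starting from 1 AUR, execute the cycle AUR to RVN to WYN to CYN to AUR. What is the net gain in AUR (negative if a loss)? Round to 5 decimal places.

1 AUR × 0.25993 = 0.25993 RVN
0.25993 RVN × 4.6233 = 1.201734369 WYN
1.201734369 WYN × 0.25483 = 0.30623796925227 CYN
0.30623796925227 CYN × 3.0837 = 0.944346025783224999 AUR
Net change: 0.944346025783224999 − 1 = -0.055653974216775001 AUR

-0.05565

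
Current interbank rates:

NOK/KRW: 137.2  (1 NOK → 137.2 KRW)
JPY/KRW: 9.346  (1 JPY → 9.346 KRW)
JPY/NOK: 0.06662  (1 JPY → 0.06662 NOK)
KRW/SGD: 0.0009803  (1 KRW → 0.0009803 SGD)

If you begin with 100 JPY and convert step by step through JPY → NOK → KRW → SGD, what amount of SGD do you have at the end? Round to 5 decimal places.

100 JPY × 0.06662 = 6.662 NOK
6.662 NOK × 137.2 = 914.0264 KRW
914.0264 KRW × 0.0009803 = 0.89602007992 SGD

0.89602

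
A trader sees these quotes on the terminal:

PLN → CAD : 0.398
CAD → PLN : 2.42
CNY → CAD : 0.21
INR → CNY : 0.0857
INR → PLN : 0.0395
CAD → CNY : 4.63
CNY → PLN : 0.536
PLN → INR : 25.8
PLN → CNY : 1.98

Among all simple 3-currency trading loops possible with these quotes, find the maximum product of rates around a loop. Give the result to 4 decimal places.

1.1851

CNY→PLN→INR→CNY: 0.536 × 25.8 × 0.0857 = 1.18513
CAD→PLN→CNY→CAD: 2.42 × 1.98 × 0.21 = 1.00624
CAD→CNY→PLN→CAD: 4.63 × 0.536 × 0.398 = 0.98771
Maximum is CNY→PLN→INR→CNY at 1.1851; arbitrage exists.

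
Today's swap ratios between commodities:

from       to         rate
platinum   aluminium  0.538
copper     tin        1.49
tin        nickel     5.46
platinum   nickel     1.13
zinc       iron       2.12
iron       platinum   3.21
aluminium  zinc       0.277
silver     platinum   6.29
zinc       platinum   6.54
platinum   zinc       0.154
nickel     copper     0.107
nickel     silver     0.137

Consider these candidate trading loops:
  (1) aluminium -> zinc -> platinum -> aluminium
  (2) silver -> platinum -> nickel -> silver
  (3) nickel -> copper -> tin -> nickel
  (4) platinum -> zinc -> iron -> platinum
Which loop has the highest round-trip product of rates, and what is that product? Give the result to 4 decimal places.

1.0480

(1) 0.277 × 6.54 × 0.538 = 0.97463
(2) 6.29 × 1.13 × 0.137 = 0.97375
(3) 0.107 × 1.49 × 5.46 = 0.87049
(4) 0.154 × 2.12 × 3.21 = 1.04800
Highest is cycle (4) at 1.0480 (>1, arbitrage).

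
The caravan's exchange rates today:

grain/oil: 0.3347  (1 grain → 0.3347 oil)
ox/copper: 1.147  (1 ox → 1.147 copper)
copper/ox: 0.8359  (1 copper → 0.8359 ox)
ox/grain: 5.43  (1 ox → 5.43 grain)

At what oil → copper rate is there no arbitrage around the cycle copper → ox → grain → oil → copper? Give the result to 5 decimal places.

0.65825

Known legs of the cycle: 0.8359 × 5.43 × 0.3347 = 1.5191822139
For no arbitrage the full-cycle product must be 1, so the missing rate is 1 / 1.5191822139 ≈ 0.6582489.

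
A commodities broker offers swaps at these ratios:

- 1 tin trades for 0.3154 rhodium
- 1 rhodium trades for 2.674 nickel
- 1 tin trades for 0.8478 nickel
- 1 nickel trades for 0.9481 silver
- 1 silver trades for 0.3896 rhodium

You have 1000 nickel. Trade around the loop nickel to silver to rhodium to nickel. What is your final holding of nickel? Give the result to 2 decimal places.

1000 nickel × 0.9481 = 948.1 silver
948.1 silver × 0.3896 = 369.37976 rhodium
369.37976 rhodium × 2.674 = 987.72147824 nickel

987.72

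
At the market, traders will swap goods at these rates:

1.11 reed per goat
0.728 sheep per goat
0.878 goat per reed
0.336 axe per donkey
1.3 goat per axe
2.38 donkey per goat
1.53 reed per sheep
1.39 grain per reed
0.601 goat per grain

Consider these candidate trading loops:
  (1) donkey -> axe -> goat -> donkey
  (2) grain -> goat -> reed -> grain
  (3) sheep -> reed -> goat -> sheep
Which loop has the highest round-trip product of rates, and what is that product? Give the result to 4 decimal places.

1.0396

(1) 0.336 × 1.3 × 2.38 = 1.03958
(2) 0.601 × 1.11 × 1.39 = 0.92728
(3) 1.53 × 0.878 × 0.728 = 0.97795
Highest is cycle (1) at 1.0396 (>1, arbitrage).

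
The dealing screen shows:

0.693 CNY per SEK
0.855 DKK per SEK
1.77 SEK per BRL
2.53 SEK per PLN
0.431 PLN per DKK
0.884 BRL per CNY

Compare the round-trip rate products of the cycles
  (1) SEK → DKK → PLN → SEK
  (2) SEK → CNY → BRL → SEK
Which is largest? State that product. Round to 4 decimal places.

(1) 0.855 × 0.431 × 2.53 = 0.93232
(2) 0.693 × 0.884 × 1.77 = 1.08432
Highest is cycle (2) at 1.0843 (>1, arbitrage).

1.0843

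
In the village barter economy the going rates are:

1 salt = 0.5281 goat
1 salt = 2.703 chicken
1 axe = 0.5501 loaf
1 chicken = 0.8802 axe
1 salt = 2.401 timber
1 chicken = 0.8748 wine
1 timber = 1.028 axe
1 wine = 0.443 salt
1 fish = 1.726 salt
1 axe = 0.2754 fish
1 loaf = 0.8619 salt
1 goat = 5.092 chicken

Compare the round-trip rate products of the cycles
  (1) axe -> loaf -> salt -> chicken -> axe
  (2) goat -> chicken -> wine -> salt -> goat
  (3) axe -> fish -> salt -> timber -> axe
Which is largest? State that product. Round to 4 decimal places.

(1) 0.5501 × 0.8619 × 2.703 × 0.8802 = 1.12804
(2) 5.092 × 0.8748 × 0.443 × 0.5281 = 1.04212
(3) 0.2754 × 1.726 × 2.401 × 1.028 = 1.17325
Highest is cycle (3) at 1.1732 (>1, arbitrage).

1.1732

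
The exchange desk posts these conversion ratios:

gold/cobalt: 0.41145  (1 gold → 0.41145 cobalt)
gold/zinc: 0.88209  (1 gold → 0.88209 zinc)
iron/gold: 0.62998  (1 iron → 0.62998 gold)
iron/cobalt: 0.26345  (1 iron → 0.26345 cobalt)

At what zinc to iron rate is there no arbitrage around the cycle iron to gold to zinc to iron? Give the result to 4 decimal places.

1.7995

Known legs of the cycle: 0.62998 × 0.88209 = 0.5556990582
For no arbitrage the full-cycle product must be 1, so the missing rate is 1 / 0.5556990582 ≈ 1.799535.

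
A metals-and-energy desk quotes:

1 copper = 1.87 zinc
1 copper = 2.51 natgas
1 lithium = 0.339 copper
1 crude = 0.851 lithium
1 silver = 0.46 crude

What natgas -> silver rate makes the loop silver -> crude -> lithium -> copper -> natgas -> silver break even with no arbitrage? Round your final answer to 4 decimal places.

Known legs of the cycle: 0.46 × 0.851 × 0.339 × 2.51 = 0.3330893994
For no arbitrage the full-cycle product must be 1, so the missing rate is 1 / 0.3330893994 ≈ 3.002197.

3.0022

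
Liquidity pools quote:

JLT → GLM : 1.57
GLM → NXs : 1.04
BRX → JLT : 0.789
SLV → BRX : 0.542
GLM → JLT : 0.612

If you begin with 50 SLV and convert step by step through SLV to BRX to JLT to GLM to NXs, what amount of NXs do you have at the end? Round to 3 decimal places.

50 SLV × 0.542 = 27.1 BRX
27.1 BRX × 0.789 = 21.3819 JLT
21.3819 JLT × 1.57 = 33.569583 GLM
33.569583 GLM × 1.04 = 34.91236632 NXs

34.912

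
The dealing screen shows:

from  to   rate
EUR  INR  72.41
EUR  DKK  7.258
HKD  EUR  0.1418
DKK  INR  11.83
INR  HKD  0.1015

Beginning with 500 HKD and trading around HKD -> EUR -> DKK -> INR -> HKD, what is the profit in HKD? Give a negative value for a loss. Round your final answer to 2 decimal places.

500 HKD × 0.1418 = 70.9 EUR
70.9 EUR × 7.258 = 514.5922 DKK
514.5922 DKK × 11.83 = 6087.625726 INR
6087.625726 INR × 0.1015 = 617.894011189 HKD
Net change: 617.894011189 − 500 = 117.894011189 HKD

117.89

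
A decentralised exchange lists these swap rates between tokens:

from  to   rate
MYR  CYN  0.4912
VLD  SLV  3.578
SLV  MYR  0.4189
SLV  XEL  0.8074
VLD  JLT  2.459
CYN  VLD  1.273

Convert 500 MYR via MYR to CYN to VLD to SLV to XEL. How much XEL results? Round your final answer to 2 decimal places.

500 MYR × 0.4912 = 245.6 CYN
245.6 CYN × 1.273 = 312.6488 VLD
312.6488 VLD × 3.578 = 1118.6574064 SLV
1118.6574064 SLV × 0.8074 = 903.20398992736 XEL

903.20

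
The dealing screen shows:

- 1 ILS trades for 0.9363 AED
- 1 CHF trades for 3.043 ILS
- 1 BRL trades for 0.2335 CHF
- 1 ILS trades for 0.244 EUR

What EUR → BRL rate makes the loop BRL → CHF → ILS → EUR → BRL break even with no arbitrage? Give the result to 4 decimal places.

5.7679

Known legs of the cycle: 0.2335 × 3.043 × 0.244 = 0.173371882
For no arbitrage the full-cycle product must be 1, so the missing rate is 1 / 0.173371882 ≈ 5.767948.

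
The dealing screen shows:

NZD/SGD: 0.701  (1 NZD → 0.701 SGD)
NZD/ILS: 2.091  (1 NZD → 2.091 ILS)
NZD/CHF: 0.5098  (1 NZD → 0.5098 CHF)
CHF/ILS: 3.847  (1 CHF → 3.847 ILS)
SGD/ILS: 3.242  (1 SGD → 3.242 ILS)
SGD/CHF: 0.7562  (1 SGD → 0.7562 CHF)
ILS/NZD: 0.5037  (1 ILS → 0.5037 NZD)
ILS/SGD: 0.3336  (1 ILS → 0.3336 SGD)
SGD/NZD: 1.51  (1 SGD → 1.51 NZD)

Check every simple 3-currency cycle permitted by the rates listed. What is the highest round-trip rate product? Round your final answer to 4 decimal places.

1.1447

ILS→NZD→SGD→ILS: 0.5037 × 0.701 × 3.242 = 1.14473
ILS→SGD→NZD→ILS: 0.3336 × 1.51 × 2.091 = 1.05331
CHF→ILS→NZD→CHF: 3.847 × 0.5037 × 0.5098 = 0.98786
CHF→ILS→SGD→CHF: 3.847 × 0.3336 × 0.7562 = 0.97048
Maximum is ILS→NZD→SGD→ILS at 1.1447; arbitrage exists.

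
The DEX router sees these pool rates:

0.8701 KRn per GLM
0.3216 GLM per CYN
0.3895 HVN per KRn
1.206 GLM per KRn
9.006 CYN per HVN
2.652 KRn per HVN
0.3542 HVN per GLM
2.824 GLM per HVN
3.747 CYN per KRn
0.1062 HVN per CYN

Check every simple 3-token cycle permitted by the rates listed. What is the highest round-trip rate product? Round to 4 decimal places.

1.1328

HVN→KRn→GLM→HVN: 2.652 × 1.206 × 0.3542 = 1.13284
HVN→KRn→CYN→HVN: 2.652 × 3.747 × 0.1062 = 1.05531
GLM→KRn→CYN→GLM: 0.8701 × 3.747 × 0.3216 = 1.04850
HVN→CYN→GLM→HVN: 9.006 × 0.3216 × 0.3542 = 1.02588
HVN→GLM→KRn→HVN: 2.824 × 0.8701 × 0.3895 = 0.95706
Maximum is HVN→KRn→GLM→HVN at 1.1328; arbitrage exists.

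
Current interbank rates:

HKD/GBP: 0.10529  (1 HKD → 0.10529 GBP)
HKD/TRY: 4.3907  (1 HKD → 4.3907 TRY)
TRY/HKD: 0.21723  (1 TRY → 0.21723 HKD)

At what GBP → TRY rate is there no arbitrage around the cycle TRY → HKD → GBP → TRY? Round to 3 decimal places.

Known legs of the cycle: 0.21723 × 0.10529 = 0.0228721467
For no arbitrage the full-cycle product must be 1, so the missing rate is 1 / 0.0228721467 ≈ 43.72130.

43.721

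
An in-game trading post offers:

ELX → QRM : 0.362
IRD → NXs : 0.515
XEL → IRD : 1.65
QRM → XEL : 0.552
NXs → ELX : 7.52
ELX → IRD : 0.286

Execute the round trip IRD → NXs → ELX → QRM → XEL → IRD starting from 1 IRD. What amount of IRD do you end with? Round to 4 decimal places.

1.2769

1 IRD × 0.515 = 0.515 NXs
0.515 NXs × 7.52 = 3.8728 ELX
3.8728 ELX × 0.362 = 1.4019536 QRM
1.4019536 QRM × 0.552 = 0.7738783872 XEL
0.7738783872 XEL × 1.65 = 1.27689933888 IRD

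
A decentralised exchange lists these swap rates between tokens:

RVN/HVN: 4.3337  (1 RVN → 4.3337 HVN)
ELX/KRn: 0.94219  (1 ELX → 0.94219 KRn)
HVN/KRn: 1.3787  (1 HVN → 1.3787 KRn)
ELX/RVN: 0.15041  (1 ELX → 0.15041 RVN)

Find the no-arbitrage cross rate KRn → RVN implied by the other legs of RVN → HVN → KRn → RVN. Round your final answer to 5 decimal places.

Known legs of the cycle: 4.3337 × 1.3787 = 5.97487219
For no arbitrage the full-cycle product must be 1, so the missing rate is 1 / 5.97487219 ≈ 0.1673676.

0.16737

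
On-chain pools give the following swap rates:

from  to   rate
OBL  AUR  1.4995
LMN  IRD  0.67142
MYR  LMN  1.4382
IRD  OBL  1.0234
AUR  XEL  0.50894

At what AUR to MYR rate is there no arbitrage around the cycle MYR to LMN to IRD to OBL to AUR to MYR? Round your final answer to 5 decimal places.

0.67483

Known legs of the cycle: 1.4382 × 0.67142 × 1.0234 × 1.4995 = 1.4818540820983452
For no arbitrage the full-cycle product must be 1, so the missing rate is 1 / 1.4818540820983452 ≈ 0.6748303.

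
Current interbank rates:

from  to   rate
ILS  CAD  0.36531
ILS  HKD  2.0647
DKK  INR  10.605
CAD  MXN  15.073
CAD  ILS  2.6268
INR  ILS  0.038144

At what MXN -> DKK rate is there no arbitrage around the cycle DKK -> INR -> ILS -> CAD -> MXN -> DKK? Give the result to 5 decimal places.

0.44895

Known legs of the cycle: 10.605 × 0.038144 × 0.36531 × 15.073 = 2.2273997494928256
For no arbitrage the full-cycle product must be 1, so the missing rate is 1 / 2.2273997494928256 ≈ 0.4489540.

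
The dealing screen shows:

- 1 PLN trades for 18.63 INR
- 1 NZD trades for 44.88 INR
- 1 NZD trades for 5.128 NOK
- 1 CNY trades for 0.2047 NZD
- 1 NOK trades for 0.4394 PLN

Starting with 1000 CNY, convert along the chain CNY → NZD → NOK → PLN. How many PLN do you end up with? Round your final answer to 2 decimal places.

461.24

1000 CNY × 0.2047 = 204.7 NZD
204.7 NZD × 5.128 = 1049.7016 NOK
1049.7016 NOK × 0.4394 = 461.23888304 PLN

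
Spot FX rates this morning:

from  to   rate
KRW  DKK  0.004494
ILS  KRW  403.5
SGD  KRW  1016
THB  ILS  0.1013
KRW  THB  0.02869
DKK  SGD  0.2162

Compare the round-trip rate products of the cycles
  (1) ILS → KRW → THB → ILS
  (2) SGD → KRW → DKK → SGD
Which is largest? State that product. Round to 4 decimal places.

(1) 403.5 × 0.02869 × 0.1013 = 1.17269
(2) 1016 × 0.004494 × 0.2162 = 0.98715
Highest is cycle (1) at 1.1727 (>1, arbitrage).

1.1727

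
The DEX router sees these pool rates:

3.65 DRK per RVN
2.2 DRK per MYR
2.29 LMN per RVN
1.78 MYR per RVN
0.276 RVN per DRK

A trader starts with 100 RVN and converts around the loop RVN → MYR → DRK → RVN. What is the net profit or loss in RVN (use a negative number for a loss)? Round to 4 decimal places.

100 RVN × 1.78 = 178 MYR
178 MYR × 2.2 = 391.6 DRK
391.6 DRK × 0.276 = 108.0816 RVN
Net change: 108.0816 − 100 = 8.0816 RVN

8.0816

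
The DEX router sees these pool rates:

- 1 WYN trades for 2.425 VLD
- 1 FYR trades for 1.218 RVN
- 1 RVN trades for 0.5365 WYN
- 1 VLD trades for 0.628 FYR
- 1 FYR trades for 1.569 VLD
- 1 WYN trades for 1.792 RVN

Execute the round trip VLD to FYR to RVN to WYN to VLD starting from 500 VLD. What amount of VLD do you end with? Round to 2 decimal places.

497.57

500 VLD × 0.628 = 314 FYR
314 FYR × 1.218 = 382.452 RVN
382.452 RVN × 0.5365 = 205.185498 WYN
205.185498 WYN × 2.425 = 497.57483265 VLD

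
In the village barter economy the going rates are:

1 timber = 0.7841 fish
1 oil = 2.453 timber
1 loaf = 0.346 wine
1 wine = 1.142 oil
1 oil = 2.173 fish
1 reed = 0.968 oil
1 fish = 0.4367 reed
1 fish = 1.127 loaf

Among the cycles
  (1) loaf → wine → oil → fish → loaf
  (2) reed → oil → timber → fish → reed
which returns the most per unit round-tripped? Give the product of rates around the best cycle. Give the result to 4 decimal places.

0.9677

(1) 0.346 × 1.142 × 2.173 × 1.127 = 0.96767
(2) 0.968 × 2.453 × 0.7841 × 0.4367 = 0.81307
Highest is cycle (1) at 0.9677 (≤1, no arbitrage).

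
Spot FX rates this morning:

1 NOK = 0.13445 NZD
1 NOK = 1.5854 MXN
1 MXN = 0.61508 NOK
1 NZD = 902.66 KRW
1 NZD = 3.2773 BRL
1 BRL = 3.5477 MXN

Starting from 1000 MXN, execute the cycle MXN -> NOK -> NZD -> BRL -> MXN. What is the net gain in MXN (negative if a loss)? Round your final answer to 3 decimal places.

-38.486

1000 MXN × 0.61508 = 615.08 NOK
615.08 NOK × 0.13445 = 82.697506 NZD
82.697506 NZD × 3.2773 = 271.0245364138 BRL
271.0245364138 BRL × 3.5477 = 961.51374783523826 MXN
Net change: 961.51374783523826 − 1000 = -38.48625216476174 MXN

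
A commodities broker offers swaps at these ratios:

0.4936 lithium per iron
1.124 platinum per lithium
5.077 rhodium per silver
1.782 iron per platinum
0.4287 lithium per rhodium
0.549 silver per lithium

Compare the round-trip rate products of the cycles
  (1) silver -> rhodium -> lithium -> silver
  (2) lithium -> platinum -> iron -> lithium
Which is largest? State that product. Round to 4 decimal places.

(1) 5.077 × 0.4287 × 0.549 = 1.19490
(2) 1.124 × 1.782 × 0.4936 = 0.98867
Highest is cycle (1) at 1.1949 (>1, arbitrage).

1.1949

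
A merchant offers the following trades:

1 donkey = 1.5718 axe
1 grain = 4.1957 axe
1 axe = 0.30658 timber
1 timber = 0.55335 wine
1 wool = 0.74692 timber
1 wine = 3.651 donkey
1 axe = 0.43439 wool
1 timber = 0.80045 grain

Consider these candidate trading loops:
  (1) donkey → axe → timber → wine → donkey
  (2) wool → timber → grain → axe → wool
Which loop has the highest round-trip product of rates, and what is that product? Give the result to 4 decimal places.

1.0897

(1) 1.5718 × 0.30658 × 0.55335 × 3.651 = 0.97354
(2) 0.74692 × 0.80045 × 4.1957 × 0.43439 = 1.08966
Highest is cycle (2) at 1.0897 (>1, arbitrage).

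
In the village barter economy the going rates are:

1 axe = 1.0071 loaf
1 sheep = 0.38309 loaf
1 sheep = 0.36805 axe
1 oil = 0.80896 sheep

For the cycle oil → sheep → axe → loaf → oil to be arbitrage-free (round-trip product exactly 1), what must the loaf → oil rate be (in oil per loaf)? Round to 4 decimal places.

3.3350

Known legs of the cycle: 0.80896 × 0.36805 × 1.0071 = 0.2998516658688
For no arbitrage the full-cycle product must be 1, so the missing rate is 1 / 0.2998516658688 ≈ 3.334982.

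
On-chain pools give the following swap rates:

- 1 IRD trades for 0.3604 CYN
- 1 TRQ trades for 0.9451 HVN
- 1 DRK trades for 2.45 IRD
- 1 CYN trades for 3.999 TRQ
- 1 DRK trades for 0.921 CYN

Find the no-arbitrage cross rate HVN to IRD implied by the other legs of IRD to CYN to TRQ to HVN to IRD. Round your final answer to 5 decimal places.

0.73415

Known legs of the cycle: 0.3604 × 3.999 × 0.9451 = 1.36211554596
For no arbitrage the full-cycle product must be 1, so the missing rate is 1 / 1.36211554596 ≈ 0.7341521.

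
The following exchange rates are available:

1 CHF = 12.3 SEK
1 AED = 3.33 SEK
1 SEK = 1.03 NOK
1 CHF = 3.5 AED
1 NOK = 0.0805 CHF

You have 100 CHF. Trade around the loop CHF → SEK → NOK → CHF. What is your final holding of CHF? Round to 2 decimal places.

100 CHF × 12.3 = 1230 SEK
1230 SEK × 1.03 = 1266.9 NOK
1266.9 NOK × 0.0805 = 101.98545 CHF

101.99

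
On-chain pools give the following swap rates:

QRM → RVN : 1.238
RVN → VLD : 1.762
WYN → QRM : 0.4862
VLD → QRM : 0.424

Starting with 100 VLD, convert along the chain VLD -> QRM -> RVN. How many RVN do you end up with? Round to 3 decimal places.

100 VLD × 0.424 = 42.4 QRM
42.4 QRM × 1.238 = 52.4912 RVN

52.491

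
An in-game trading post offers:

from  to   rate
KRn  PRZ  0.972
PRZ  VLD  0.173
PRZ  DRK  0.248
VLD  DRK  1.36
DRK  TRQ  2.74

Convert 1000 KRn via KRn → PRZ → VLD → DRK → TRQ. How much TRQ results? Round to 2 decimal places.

1000 KRn × 0.972 = 972 PRZ
972 PRZ × 0.173 = 168.156 VLD
168.156 VLD × 1.36 = 228.69216 DRK
228.69216 DRK × 2.74 = 626.6165184 TRQ

626.62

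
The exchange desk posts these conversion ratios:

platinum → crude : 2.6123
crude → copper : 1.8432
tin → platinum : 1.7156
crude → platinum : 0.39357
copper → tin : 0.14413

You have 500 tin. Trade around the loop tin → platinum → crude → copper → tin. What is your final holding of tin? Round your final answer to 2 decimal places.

595.30

500 tin × 1.7156 = 857.8 platinum
857.8 platinum × 2.6123 = 2240.83094 crude
2240.83094 crude × 1.8432 = 4130.299588608 copper
4130.299588608 copper × 0.14413 = 595.30007970607104 tin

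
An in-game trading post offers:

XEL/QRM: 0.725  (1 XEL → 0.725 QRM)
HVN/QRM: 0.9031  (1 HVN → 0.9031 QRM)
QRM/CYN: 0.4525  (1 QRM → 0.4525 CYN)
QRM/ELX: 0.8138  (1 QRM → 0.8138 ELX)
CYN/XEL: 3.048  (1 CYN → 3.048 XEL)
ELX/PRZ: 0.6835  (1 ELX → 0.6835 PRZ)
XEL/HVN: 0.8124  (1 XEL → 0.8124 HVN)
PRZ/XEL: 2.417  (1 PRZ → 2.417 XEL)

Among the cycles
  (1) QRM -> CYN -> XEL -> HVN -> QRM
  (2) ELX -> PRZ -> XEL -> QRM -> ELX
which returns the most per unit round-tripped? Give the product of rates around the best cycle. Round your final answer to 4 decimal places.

(1) 0.4525 × 3.048 × 0.8124 × 0.9031 = 1.01190
(2) 0.6835 × 2.417 × 0.725 × 0.8138 = 0.97470
Highest is cycle (1) at 1.0119 (>1, arbitrage).

1.0119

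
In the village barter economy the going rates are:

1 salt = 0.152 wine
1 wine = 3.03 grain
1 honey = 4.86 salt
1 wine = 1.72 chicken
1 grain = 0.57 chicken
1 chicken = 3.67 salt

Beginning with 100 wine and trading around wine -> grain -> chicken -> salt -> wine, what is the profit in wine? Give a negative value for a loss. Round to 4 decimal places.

100 wine × 3.03 = 303 grain
303 grain × 0.57 = 172.71 chicken
172.71 chicken × 3.67 = 633.8457 salt
633.8457 salt × 0.152 = 96.3445464 wine
Net change: 96.3445464 − 100 = -3.6554536 wine

-3.6555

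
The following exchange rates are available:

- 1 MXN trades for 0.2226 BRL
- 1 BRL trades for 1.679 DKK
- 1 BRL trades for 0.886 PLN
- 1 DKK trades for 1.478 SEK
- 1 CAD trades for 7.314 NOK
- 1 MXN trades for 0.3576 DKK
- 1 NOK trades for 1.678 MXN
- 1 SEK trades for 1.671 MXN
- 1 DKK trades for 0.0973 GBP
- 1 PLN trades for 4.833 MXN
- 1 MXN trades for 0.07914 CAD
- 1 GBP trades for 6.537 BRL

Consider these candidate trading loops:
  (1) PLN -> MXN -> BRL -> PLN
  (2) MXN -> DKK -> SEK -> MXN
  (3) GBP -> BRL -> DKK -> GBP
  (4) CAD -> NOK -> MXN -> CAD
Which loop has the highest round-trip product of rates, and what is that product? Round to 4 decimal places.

1.0679

(1) 4.833 × 0.2226 × 0.886 = 0.95318
(2) 0.3576 × 1.478 × 1.671 = 0.88318
(3) 6.537 × 1.679 × 0.0973 = 1.06793
(4) 7.314 × 1.678 × 0.07914 = 0.97128
Highest is cycle (3) at 1.0679 (>1, arbitrage).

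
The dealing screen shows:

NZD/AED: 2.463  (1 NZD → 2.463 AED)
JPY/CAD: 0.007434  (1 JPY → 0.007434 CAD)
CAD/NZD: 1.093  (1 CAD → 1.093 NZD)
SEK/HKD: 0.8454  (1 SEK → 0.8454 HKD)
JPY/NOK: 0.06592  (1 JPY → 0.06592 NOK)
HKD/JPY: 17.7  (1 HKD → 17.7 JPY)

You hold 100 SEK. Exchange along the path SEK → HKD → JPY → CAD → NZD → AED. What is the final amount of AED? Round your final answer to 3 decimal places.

29.946

100 SEK × 0.8454 = 84.54 HKD
84.54 HKD × 17.7 = 1496.358 JPY
1496.358 JPY × 0.007434 = 11.123925372 CAD
11.123925372 CAD × 1.093 = 12.158450431596 NZD
12.158450431596 NZD × 2.463 = 29.946263413020948 AED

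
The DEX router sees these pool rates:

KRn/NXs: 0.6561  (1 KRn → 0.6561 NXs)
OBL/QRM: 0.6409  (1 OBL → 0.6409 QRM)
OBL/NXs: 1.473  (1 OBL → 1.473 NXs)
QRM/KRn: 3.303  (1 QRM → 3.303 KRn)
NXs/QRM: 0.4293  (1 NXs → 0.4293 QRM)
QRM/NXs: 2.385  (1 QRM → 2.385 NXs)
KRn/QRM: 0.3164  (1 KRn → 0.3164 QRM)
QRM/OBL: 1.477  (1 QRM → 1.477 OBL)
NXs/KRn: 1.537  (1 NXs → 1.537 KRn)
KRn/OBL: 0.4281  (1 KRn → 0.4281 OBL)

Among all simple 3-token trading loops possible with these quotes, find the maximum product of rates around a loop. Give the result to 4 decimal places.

KRn→QRM→NXs→KRn: 0.3164 × 2.385 × 1.537 = 1.15984
OBL→NXs→KRn→OBL: 1.473 × 1.537 × 0.4281 = 0.96922
OBL→NXs→QRM→OBL: 1.473 × 0.4293 × 1.477 = 0.93399
KRn→NXs→QRM→KRn: 0.6561 × 0.4293 × 3.303 = 0.93034
OBL→QRM→KRn→OBL: 0.6409 × 3.303 × 0.4281 = 0.90624
Maximum is KRn→QRM→NXs→KRn at 1.1598; arbitrage exists.

1.1598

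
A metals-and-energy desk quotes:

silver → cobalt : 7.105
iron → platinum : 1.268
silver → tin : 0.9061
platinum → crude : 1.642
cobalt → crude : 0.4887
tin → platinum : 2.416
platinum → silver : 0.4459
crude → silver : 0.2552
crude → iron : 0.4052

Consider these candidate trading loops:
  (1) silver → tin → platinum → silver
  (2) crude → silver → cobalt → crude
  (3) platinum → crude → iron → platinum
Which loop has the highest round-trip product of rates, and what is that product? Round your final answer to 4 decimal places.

0.9761

(1) 0.9061 × 2.416 × 0.4459 = 0.97614
(2) 0.2552 × 7.105 × 0.4887 = 0.88611
(3) 1.642 × 0.4052 × 1.268 = 0.84365
Highest is cycle (1) at 0.9761 (≤1, no arbitrage).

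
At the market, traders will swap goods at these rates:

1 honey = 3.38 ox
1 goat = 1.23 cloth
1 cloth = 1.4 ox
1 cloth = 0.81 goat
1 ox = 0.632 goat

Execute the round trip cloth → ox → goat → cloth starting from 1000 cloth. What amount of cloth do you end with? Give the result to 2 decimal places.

1000 cloth × 1.4 = 1400 ox
1400 ox × 0.632 = 884.8 goat
884.8 goat × 1.23 = 1088.304 cloth

1088.30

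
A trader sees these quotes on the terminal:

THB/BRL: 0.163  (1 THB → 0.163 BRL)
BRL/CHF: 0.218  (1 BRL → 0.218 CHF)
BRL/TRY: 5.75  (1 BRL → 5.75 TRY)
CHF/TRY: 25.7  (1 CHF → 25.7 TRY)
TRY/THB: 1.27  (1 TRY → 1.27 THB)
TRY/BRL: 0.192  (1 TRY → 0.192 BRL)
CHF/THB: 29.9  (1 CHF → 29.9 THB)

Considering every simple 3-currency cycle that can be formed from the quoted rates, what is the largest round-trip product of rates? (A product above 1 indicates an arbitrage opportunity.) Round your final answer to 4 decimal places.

BRL→TRY→THB→BRL: 5.75 × 1.27 × 0.163 = 1.19031
BRL→CHF→TRY→BRL: 0.218 × 25.7 × 0.192 = 1.07570
BRL→CHF→THB→BRL: 0.218 × 29.9 × 0.163 = 1.06247
Maximum is BRL→TRY→THB→BRL at 1.1903; arbitrage exists.

1.1903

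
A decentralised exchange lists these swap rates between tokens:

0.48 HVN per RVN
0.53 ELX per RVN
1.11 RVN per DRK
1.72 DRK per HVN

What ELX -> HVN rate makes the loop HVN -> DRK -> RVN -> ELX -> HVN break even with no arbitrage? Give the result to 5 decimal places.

Known legs of the cycle: 1.72 × 1.11 × 0.53 = 1.011876
For no arbitrage the full-cycle product must be 1, so the missing rate is 1 / 1.011876 ≈ 0.9882634.

0.98826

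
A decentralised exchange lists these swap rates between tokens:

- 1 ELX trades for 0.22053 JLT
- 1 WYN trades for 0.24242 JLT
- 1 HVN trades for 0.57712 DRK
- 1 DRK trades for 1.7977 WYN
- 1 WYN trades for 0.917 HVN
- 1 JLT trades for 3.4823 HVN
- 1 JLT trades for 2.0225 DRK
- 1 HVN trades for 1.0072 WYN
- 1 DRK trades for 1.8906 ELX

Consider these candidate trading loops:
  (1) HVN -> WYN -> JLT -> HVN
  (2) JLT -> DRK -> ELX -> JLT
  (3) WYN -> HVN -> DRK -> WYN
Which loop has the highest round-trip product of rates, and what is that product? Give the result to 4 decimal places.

(1) 1.0072 × 0.24242 × 3.4823 = 0.85026
(2) 2.0225 × 1.8906 × 0.22053 = 0.84325
(3) 0.917 × 0.57712 × 1.7977 = 0.95138
Highest is cycle (3) at 0.9514 (≤1, no arbitrage).

0.9514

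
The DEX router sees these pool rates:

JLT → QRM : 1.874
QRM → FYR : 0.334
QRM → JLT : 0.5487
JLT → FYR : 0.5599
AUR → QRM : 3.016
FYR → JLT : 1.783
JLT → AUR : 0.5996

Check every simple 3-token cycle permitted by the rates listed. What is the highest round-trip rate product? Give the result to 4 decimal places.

JLT→QRM→FYR→JLT: 1.874 × 0.334 × 1.783 = 1.11601
JLT→AUR→QRM→JLT: 0.5996 × 3.016 × 0.5487 = 0.99227
Maximum is JLT→QRM→FYR→JLT at 1.1160; arbitrage exists.

1.1160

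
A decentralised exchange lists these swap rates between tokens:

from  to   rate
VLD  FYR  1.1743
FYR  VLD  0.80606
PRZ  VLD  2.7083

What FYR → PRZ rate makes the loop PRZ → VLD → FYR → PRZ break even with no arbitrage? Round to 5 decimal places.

0.31443

Known legs of the cycle: 2.7083 × 1.1743 = 3.18035669
For no arbitrage the full-cycle product must be 1, so the missing rate is 1 / 3.18035669 ≈ 0.3144301.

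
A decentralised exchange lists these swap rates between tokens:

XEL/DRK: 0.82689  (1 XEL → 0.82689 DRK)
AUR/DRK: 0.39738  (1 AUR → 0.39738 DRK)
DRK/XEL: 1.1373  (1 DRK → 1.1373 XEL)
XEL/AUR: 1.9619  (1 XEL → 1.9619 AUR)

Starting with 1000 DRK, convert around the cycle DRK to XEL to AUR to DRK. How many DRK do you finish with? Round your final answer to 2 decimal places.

886.66

1000 DRK × 1.1373 = 1137.3 XEL
1137.3 XEL × 1.9619 = 2231.26887 AUR
2231.26887 AUR × 0.39738 = 886.6616235606 DRK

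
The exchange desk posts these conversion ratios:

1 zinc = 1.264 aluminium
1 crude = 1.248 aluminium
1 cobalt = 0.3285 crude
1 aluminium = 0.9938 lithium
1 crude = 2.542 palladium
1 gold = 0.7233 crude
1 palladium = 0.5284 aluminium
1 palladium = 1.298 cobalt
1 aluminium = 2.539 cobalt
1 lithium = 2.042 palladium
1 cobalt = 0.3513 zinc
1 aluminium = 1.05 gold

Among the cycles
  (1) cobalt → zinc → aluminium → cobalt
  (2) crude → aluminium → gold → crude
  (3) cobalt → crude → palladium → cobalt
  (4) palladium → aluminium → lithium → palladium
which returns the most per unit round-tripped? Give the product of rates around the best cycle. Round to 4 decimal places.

(1) 0.3513 × 1.264 × 2.539 = 1.12743
(2) 1.248 × 1.05 × 0.7233 = 0.94781
(3) 0.3285 × 2.542 × 1.298 = 1.08389
(4) 0.5284 × 0.9938 × 2.042 = 1.07230
Highest is cycle (1) at 1.1274 (>1, arbitrage).

1.1274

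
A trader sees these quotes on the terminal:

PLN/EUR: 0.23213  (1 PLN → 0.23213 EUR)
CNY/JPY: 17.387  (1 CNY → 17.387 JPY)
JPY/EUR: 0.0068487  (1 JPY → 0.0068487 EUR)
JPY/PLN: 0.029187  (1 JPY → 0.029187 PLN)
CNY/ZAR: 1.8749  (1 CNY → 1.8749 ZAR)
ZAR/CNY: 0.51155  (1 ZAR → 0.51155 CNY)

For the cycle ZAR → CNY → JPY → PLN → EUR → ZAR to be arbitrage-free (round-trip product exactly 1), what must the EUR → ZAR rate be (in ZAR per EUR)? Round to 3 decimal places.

16.595

Known legs of the cycle: 0.51155 × 17.387 × 0.029187 × 0.23213 = 0.0602606029299224535
For no arbitrage the full-cycle product must be 1, so the missing rate is 1 / 0.0602606029299224535 ≈ 16.59459.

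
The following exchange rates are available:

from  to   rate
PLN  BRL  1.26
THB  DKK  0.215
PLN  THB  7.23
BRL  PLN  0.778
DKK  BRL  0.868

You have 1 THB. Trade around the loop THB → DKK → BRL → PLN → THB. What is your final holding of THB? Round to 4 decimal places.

1.0497

1 THB × 0.215 = 0.215 DKK
0.215 DKK × 0.868 = 0.18662 BRL
0.18662 BRL × 0.778 = 0.14519036 PLN
0.14519036 PLN × 7.23 = 1.0497263028 THB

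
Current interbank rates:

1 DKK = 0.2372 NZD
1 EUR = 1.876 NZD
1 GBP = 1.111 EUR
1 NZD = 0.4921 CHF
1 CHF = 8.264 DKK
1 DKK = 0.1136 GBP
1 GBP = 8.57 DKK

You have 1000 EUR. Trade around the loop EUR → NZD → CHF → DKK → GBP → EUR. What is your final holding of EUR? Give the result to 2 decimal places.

962.87

1000 EUR × 1.876 = 1876 NZD
1876 NZD × 0.4921 = 923.1796 CHF
923.1796 CHF × 8.264 = 7629.1562144 DKK
7629.1562144 DKK × 0.1136 = 866.67214595584 GBP
866.67214595584 GBP × 1.111 = 962.87275415693824 EUR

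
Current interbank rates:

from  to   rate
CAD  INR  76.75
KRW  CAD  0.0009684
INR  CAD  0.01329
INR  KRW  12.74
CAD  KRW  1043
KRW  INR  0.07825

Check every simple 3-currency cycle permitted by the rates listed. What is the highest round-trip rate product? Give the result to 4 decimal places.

1.0847

CAD→KRW→INR→CAD: 1043 × 0.07825 × 0.01329 = 1.08466
CAD→INR→KRW→CAD: 76.75 × 12.74 × 0.0009684 = 0.94690
Maximum is CAD→KRW→INR→CAD at 1.0847; arbitrage exists.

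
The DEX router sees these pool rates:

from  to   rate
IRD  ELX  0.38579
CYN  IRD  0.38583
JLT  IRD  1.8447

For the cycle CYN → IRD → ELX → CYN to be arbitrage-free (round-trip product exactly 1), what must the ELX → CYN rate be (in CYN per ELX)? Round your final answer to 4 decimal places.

Known legs of the cycle: 0.38583 × 0.38579 = 0.1488493557
For no arbitrage the full-cycle product must be 1, so the missing rate is 1 / 0.1488493557 ≈ 6.718202.

6.7182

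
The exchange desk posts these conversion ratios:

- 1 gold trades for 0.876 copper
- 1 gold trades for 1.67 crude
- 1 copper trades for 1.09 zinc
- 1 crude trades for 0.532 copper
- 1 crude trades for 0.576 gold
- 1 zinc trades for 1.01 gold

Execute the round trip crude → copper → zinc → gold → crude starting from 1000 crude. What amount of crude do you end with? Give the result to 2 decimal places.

978.08

1000 crude × 0.532 = 532 copper
532 copper × 1.09 = 579.88 zinc
579.88 zinc × 1.01 = 585.6788 gold
585.6788 gold × 1.67 = 978.083596 crude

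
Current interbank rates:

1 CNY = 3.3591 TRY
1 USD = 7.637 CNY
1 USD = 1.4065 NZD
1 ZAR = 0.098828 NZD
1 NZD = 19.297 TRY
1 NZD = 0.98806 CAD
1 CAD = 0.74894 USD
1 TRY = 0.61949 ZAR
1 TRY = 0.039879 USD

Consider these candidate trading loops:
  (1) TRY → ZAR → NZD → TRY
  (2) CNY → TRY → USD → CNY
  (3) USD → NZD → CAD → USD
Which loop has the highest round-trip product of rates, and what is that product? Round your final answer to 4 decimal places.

(1) 0.61949 × 0.098828 × 19.297 = 1.18142
(2) 3.3591 × 0.039879 × 7.637 = 1.02303
(3) 1.4065 × 0.98806 × 0.74894 = 1.04081
Highest is cycle (1) at 1.1814 (>1, arbitrage).

1.1814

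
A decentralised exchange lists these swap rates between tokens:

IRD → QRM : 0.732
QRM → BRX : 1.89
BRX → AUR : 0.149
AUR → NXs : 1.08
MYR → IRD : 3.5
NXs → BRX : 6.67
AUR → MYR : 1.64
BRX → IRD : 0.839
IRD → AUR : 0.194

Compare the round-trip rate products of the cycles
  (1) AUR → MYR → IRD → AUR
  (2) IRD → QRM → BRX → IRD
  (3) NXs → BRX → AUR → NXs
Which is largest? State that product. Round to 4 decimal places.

1.1607

(1) 1.64 × 3.5 × 0.194 = 1.11356
(2) 0.732 × 1.89 × 0.839 = 1.16074
(3) 6.67 × 0.149 × 1.08 = 1.07334
Highest is cycle (2) at 1.1607 (>1, arbitrage).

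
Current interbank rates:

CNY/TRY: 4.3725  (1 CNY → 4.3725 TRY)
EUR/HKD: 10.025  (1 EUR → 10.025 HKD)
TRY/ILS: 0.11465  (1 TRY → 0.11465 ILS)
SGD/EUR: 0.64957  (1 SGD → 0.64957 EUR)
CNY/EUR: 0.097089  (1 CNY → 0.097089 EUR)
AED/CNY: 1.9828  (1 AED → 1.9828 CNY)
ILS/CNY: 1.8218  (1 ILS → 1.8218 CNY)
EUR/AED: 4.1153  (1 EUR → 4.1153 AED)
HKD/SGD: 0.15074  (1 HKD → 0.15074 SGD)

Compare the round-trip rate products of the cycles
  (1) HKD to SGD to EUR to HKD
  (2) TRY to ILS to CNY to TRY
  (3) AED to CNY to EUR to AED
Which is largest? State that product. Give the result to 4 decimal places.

(1) 0.15074 × 0.64957 × 10.025 = 0.98161
(2) 0.11465 × 1.8218 × 4.3725 = 0.91328
(3) 1.9828 × 0.097089 × 4.1153 = 0.79223
Highest is cycle (1) at 0.9816 (≤1, no arbitrage).

0.9816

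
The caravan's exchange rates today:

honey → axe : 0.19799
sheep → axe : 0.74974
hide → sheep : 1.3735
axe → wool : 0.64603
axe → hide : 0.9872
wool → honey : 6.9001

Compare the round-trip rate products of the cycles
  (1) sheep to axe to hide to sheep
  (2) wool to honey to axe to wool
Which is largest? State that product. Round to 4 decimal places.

(1) 0.74974 × 0.9872 × 1.3735 = 1.01659
(2) 6.9001 × 0.19799 × 0.64603 = 0.88257
Highest is cycle (1) at 1.0166 (>1, arbitrage).

1.0166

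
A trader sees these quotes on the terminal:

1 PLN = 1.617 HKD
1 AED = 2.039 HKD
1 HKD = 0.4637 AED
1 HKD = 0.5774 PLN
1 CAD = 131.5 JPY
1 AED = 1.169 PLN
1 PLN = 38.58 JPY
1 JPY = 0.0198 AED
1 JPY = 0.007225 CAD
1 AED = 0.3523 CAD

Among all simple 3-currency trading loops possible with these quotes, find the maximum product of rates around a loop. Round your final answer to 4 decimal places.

0.9173

JPY→AED→CAD→JPY: 0.0198 × 0.3523 × 131.5 = 0.91728
JPY→AED→PLN→JPY: 0.0198 × 1.169 × 38.58 = 0.89298
HKD→AED→PLN→HKD: 0.4637 × 1.169 × 1.617 = 0.87652
Maximum is JPY→AED→CAD→JPY at 0.9173; no arbitrage — every cycle loses value.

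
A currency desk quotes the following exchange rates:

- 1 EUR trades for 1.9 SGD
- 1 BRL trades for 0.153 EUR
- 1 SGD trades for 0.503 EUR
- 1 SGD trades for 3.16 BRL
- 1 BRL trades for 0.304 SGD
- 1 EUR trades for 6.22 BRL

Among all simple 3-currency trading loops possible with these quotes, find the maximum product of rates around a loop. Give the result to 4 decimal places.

BRL→SGD→EUR→BRL: 0.304 × 0.503 × 6.22 = 0.95111
BRL→EUR→SGD→BRL: 0.153 × 1.9 × 3.16 = 0.91861
Maximum is BRL→SGD→EUR→BRL at 0.9511; no arbitrage — every cycle loses value.

0.9511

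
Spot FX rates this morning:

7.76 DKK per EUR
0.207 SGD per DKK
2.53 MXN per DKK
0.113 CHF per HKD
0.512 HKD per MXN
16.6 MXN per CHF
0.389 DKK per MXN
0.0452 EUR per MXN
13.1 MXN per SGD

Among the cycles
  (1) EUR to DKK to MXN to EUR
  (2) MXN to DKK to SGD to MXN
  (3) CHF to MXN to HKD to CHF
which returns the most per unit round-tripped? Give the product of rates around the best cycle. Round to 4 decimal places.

1.0549

(1) 7.76 × 2.53 × 0.0452 = 0.88740
(2) 0.389 × 0.207 × 13.1 = 1.05485
(3) 16.6 × 0.512 × 0.113 = 0.96041
Highest is cycle (2) at 1.0549 (>1, arbitrage).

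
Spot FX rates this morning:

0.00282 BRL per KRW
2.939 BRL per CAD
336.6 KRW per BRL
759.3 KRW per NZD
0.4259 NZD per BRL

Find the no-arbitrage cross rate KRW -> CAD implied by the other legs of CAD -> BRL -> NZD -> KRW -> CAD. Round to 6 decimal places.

Known legs of the cycle: 2.939 × 0.4259 × 759.3 = 950.43107193
For no arbitrage the full-cycle product must be 1, so the missing rate is 1 / 950.43107193 ≈ 0.00105215.

0.001052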